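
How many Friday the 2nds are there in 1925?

Check the 2nd of each month of 1925: Jan 2: Fri, Feb 2: Mon, Mar 2: Mon, Apr 2: Thu, May 2: Sat, Jun 2: Tue, Jul 2: Thu, Aug 2: Sun, Sep 2: Wed, Oct 2: Fri, Nov 2: Mon, Dec 2: Wed.
Friday occurs in January, October — 2 months.

2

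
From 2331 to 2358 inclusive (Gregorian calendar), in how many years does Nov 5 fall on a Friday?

4

Track Nov 5's weekday year by year (advancing +1, or +2 across a Feb 29):
  2331: Thu  2332: Sat (+2)  2333: Sun (+1)  2334: Mon (+1)  2335: Tue (+1)
  2336: Thu (+2)  2337: Fri (+1) ✓  2338: Sat (+1)  2339: Sun (+1)  2340: Tue (+2)
  2341: Wed (+1)  2342: Thu (+1)  2343: Fri (+1) ✓  2344: Sun (+2)  2345: Mon (+1)
  2346: Tue (+1)  2347: Wed (+1)  2348: Fri (+2) ✓  2349: Sat (+1)  2350: Sun (+1)
  2351: Mon (+1)  2352: Wed (+2)  2353: Thu (+1)  2354: Fri (+1) ✓  2355: Sat (+1)
  2356: Mon (+2)  2357: Tue (+1)  2358: Wed (+1)
Friday years: 2337, 2343, 2348, 2354 — 4 in total.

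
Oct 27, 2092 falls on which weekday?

Monday

January 1, 2092 is a Tuesday.
October 27 is day 301 of the year, i.e. 300 days after Jan 1.
300 mod 7 = 6, so advance 6 weekdays from Tuesday: Monday.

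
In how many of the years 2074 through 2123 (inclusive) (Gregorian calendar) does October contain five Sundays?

21

October has 31 days; it has five Sundays when Sunday falls among the first (month-length − 28) days — i.e. when October 1 is one of Sunday/Saturday/Friday.
October 1 by year: 2074:Mon 2075:Tue 2076:Thu 2077:Fri✓ 2078:Sat✓ 2079:Sun✓ 2080:Tue 2081:Wed 2082:Thu 2083:Fri✓ 2084:Sun✓ 2085:Mon 2086:Tue 2087:Wed 2088:Fri✓ …(20 more)… 2109:Tue 2110:Wed 2111:Thu 2112:Sat✓ 2113:Sun✓ 2114:Mon 2115:Tue 2116:Thu 2117:Fri✓ 2118:Sat✓ 2119:Sun✓ 2120:Tue 2121:Wed 2122:Thu 2123:Fri✓
Years with five Sundays: 2077, 2078, 2079, 2083, 2084, 2088, 2089, 2090, 2094, 2095, 2100, 2101, 2102, 2106, 2107, 2112, 2113, 2117, 2118, 2119, 2123 → 21.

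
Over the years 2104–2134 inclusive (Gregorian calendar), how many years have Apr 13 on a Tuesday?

Track Apr 13's weekday year by year (advancing +1, or +2 across a Feb 29):
  2104: Sun  2105: Mon (+1)  2106: Tue (+1) ✓  2107: Wed (+1)  2108: Fri (+2)
  2109: Sat (+1)  2110: Sun (+1)  2111: Mon (+1)  2112: Wed (+2)  2113: Thu (+1)
  2114: Fri (+1)  2115: Sat (+1)  2116: Mon (+2)  2117: Tue (+1) ✓  … (3 more years) …
  2121: Sun (+1)  2122: Mon (+1)  2123: Tue (+1) ✓  2124: Thu (+2)  2125: Fri (+1)
  2126: Sat (+1)  2127: Sun (+1)  2128: Tue (+2) ✓  2129: Wed (+1)  2130: Thu (+1)
  2131: Fri (+1)  2132: Sun (+2)  2133: Mon (+1)  2134: Tue (+1) ✓
Tuesday years: 2106, 2117, 2123, 2128, 2134 — 5 in total.

5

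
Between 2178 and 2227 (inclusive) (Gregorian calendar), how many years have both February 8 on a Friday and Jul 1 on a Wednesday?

0

Check each year's weekday for February 8 and Jul 1:
  2178: Sun/Wed  2179: Mon/Thu  2180: Tue/Sat  2181: Thu/Sun  2182: Fri/Mon  2183: Sat/Tue  2184: Sun/Thu  2185: Tue/Fri  2186: Wed/Sat  2187: Thu/Sun  2188: Fri/Tue  2189: Sun/Wed  2190: Mon/Thu  2191: Tue/Fri  …(22 more)…  2214: Tue/Fri  2215: Wed/Sat  2216: Thu/Mon  2217: Sat/Tue  2218: Sun/Wed  2219: Mon/Thu  2220: Tue/Sat  2221: Thu/Sun  2222: Fri/Mon  2223: Sat/Tue  2224: Sun/Thu  2225: Tue/Fri  2226: Wed/Sat  2227: Thu/Sun
Both conditions hold in: no year — 0.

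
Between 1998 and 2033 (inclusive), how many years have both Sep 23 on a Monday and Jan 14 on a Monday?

Check each year's weekday for Sep 23 and Jan 14:
  1998: Wed/Wed  1999: Thu/Thu  2000: Sat/Fri  2001: Sun/Sun  2002: Mon/Mon ✓  2003: Tue/Tue  2004: Thu/Wed  2005: Fri/Fri  2006: Sat/Sat  2007: Sun/Sun  2008: Tue/Mon  2009: Wed/Wed  2010: Thu/Thu  2011: Fri/Fri  …(8 more)…  2020: Wed/Tue  2021: Thu/Thu  2022: Fri/Fri  2023: Sat/Sat  2024: Mon/Sun  2025: Tue/Tue  2026: Wed/Wed  2027: Thu/Thu  2028: Sat/Fri  2029: Sun/Sun  2030: Mon/Mon ✓  2031: Tue/Tue  2032: Thu/Wed  2033: Fri/Fri
Both conditions hold in: 2002, 2013, 2019, 2030 — 4.

4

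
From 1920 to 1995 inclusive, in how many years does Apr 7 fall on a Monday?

10

Track Apr 7's weekday year by year (advancing +1, or +2 across a Feb 29):
  1920: Wed  1921: Thu (+1)  1922: Fri (+1)  1923: Sat (+1)  1924: Mon (+2) ✓
  1925: Tue (+1)  1926: Wed (+1)  1927: Thu (+1)  1928: Sat (+2)  1929: Sun (+1)
  1930: Mon (+1) ✓  1931: Tue (+1)  1932: Thu (+2)  1933: Fri (+1)  … (48 more years) …
  1982: Wed (+1)  1983: Thu (+1)  1984: Sat (+2)  1985: Sun (+1)  1986: Mon (+1) ✓
  1987: Tue (+1)  1988: Thu (+2)  1989: Fri (+1)  1990: Sat (+1)  1991: Sun (+1)
  1992: Tue (+2)  1993: Wed (+1)  1994: Thu (+1)  1995: Fri (+1)
Monday years: 1924, 1930, 1941, 1947, 1952, 1958, 1969, 1975, 1980, 1986 — 10 in total.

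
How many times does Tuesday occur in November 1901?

4

November 1901 has 30 days and begins on Friday.
The first Tuesday is November 5.
Tuesdays fall on 5, 12, 19, 26 — that's 4.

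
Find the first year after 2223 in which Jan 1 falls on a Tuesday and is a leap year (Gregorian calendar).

2228

Jan 1 advances by 2 weekdays after a leap year and by 1 after a common year.
2223: Jan 1 is Wednesday.
2224: Thursday (leap)
2225: Saturday
2226: Sunday
2227: Monday
2228: Tuesday (leap)
2228 begins on a Tuesday and is a leap year.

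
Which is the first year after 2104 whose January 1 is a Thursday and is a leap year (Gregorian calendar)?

Jan 1 advances by 2 weekdays after a leap year and by 1 after a common year.
2104: Jan 1 is Tuesday (leap).
2105: Thursday
2106: Friday
2107: Saturday
2108: Sunday (leap)
2109: Tuesday
2110: Wednesday
2111: Thursday
2112: Friday (leap)
2113: Sunday
2114: Monday
2115: Tuesday
2116: Wednesday (leap)
2117: Friday
2118: Saturday
2119: Sunday
2120: Monday (leap)
2121: Wednesday
2122: Thursday
2123: Friday
2124: Saturday (leap)
2125: Monday
2126: Tuesday
2127: Wednesday
2128: Thursday (leap)
2128 begins on a Thursday and is a leap year.

2128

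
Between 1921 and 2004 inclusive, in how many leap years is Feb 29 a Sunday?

Leap years in 1921–2004: 21 of them.
Feb 29 weekday advances by 5 (mod 7) from one leap year to the next four years later (or differs when a century non-leap intervenes).
Leap-day weekdays: 1924:Fri 1928:Wed 1932:Mon 1936:Sat 1940:Thu 1944:Tue 1948:Sun✓ 1952:Fri 1956:Wed 1960:Mon 1964:Sat 1968:Thu 1972:Tue 1976:Sun✓ 1980:Fri 1984:Wed 1988:Mon 1992:Sat 1996:Thu 2000:Tue 2004:Sun✓
Sunday: 1948, 1976, 2004 → 3.

3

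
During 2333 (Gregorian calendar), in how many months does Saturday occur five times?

4

A month of length L has five Saturdays iff its first Saturday is on day ≤ L−28 (so day 1–3 in a 31-day month, 1–2 in a 30-day month, day 1 in a leap February).
Checking each month of 2333: Jan starts Sun (31d); Feb starts Wed (28d); Mar starts Wed (31d); Apr starts Sat (30d) ✓; May starts Mon (31d); Jun starts Thu (30d); Jul starts Sat (31d) ✓; Aug starts Tue (31d); Sep starts Fri (30d) ✓; Oct starts Sun (31d); Nov starts Wed (30d); Dec starts Fri (31d) ✓.
Five-Saturday months: April, July, September, December → 4.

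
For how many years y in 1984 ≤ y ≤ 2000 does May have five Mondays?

7

May has 31 days; it has five Mondays when Monday falls among the first (month-length − 28) days — i.e. when May 1 is one of Monday/Sunday/Saturday.
May 1 by year: 1984:Tue 1985:Wed 1986:Thu 1987:Fri 1988:Sun✓ 1989:Mon✓ 1990:Tue 1991:Wed 1992:Fri 1993:Sat✓ 1994:Sun✓ 1995:Mon✓ 1996:Wed 1997:Thu 1998:Fri 1999:Sat✓ 2000:Mon✓
Years with five Mondays: 1988, 1989, 1993, 1994, 1995, 1999, 2000 → 7.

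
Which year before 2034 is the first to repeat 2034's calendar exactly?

2023

Two years share a calendar iff Jan 1 falls on the same weekday and both are leap or both are common. 2034: Jan 1 is Sunday, common year.
2033: Jan 1 Saturday, common
2032: Jan 1 Thursday, leap
2031: Jan 1 Wednesday, common
2030: Jan 1 Tuesday, common
2029: Jan 1 Monday, common
2028: Jan 1 Saturday, leap
2027: Jan 1 Friday, common
2026: Jan 1 Thursday, common
2025: Jan 1 Wednesday, common
2024: Jan 1 Monday, leap
2023: Jan 1 Sunday, common
2023 matches on both conditions.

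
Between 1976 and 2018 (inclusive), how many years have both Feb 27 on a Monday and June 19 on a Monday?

Check each year's weekday for Feb 27 and June 19:
  1976: Fri/Sat  1977: Sun/Sun  1978: Mon/Mon ✓  1979: Tue/Tue  1980: Wed/Thu  1981: Fri/Fri  1982: Sat/Sat  1983: Sun/Sun  1984: Mon/Tue  1985: Wed/Wed  1986: Thu/Thu  1987: Fri/Fri  1988: Sat/Sun  1989: Mon/Mon ✓  …(15 more)…  2005: Sun/Sun  2006: Mon/Mon ✓  2007: Tue/Tue  2008: Wed/Thu  2009: Fri/Fri  2010: Sat/Sat  2011: Sun/Sun  2012: Mon/Tue  2013: Wed/Wed  2014: Thu/Thu  2015: Fri/Fri  2016: Sat/Sun  2017: Mon/Mon ✓  2018: Tue/Tue
Both conditions hold in: 1978, 1989, 1995, 2006, 2017 — 5.

5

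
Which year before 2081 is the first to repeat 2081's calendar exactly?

Two years share a calendar iff Jan 1 falls on the same weekday and both are leap or both are common. 2081: Jan 1 is Wednesday, common year.
2080: Jan 1 Monday, leap
2079: Jan 1 Sunday, common
2078: Jan 1 Saturday, common
2077: Jan 1 Friday, common
2076: Jan 1 Wednesday, leap
2075: Jan 1 Tuesday, common
2074: Jan 1 Monday, common
2073: Jan 1 Sunday, common
2072: Jan 1 Friday, leap
2071: Jan 1 Thursday, common
2070: Jan 1 Wednesday, common
2070 matches on both conditions.

2070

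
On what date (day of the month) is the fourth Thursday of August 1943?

26

August 1, 1943 is a Sunday, so the first Thursday is the 5th.
The fourth Thursday is 5 + 21 = 26.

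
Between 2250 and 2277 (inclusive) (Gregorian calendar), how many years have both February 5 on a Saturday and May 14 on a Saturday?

3

Check each year's weekday for February 5 and May 14:
  2250: Tue/Tue  2251: Wed/Wed  2252: Thu/Fri  2253: Sat/Sat ✓  2254: Sun/Sun  2255: Mon/Mon  2256: Tue/Wed  2257: Thu/Thu  2258: Fri/Fri  2259: Sat/Sat ✓  2260: Sun/Mon  2261: Tue/Tue  2262: Wed/Wed  2263: Thu/Thu  2264: Fri/Sat  2265: Sun/Sun  2266: Mon/Mon  2267: Tue/Tue  2268: Wed/Thu  2269: Fri/Fri  2270: Sat/Sat ✓  2271: Sun/Sun  2272: Mon/Tue  2273: Wed/Wed  2274: Thu/Thu  2275: Fri/Fri  2276: Sat/Sun  2277: Mon/Mon
Both conditions hold in: 2253, 2259, 2270 — 3.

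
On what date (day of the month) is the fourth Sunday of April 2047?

28

April 1, 2047 is a Monday, so the first Sunday is the 7th.
The fourth Sunday is 7 + 21 = 28.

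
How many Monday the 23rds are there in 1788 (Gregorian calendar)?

1

Check the 23rd of each month of 1788: Jan 23: Wed, Feb 23: Sat, Mar 23: Sun, Apr 23: Wed, May 23: Fri, Jun 23: Mon, Jul 23: Wed, Aug 23: Sat, Sep 23: Tue, Oct 23: Thu, Nov 23: Sun, Dec 23: Tue.
Monday occurs in June — 1 month.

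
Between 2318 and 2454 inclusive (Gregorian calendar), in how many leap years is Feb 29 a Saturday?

5

Leap years in 2318–2454: 34 of them.
Feb 29 weekday advances by 5 (mod 7) from one leap year to the next four years later (or differs when a century non-leap intervenes).
Leap-day weekdays: 2320:Sun 2324:Fri 2328:Wed 2332:Mon 2336:Sat✓ 2340:Thu 2344:Tue 2348:Sun 2352:Fri 2356:Wed 2360:Mon 2364:Sat✓ 2368:Thu …(8 more)… 2404:Sun 2408:Fri 2412:Wed 2416:Mon 2420:Sat✓ 2424:Thu 2428:Tue 2432:Sun 2436:Fri 2440:Wed 2444:Mon 2448:Sat✓ 2452:Thu
Saturday: 2336, 2364, 2392, 2420, 2448 → 5.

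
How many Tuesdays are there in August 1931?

August 1931 has 31 days and begins on Saturday.
The first Tuesday is August 4.
Tuesdays fall on 4, 11, 18, 25 — that's 4.

4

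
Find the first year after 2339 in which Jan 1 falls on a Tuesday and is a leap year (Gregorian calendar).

2352

Jan 1 advances by 2 weekdays after a leap year and by 1 after a common year.
2339: Jan 1 is Sunday.
2340: Monday (leap)
2341: Wednesday
2342: Thursday
2343: Friday
2344: Saturday (leap)
2345: Monday
2346: Tuesday
2347: Wednesday
2348: Thursday (leap)
2349: Saturday
2350: Sunday
2351: Monday
2352: Tuesday (leap)
2352 begins on a Tuesday and is a leap year.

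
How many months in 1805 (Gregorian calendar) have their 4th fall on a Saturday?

1

Check the 4th of each month of 1805: Jan 4: Fri, Feb 4: Mon, Mar 4: Mon, Apr 4: Thu, May 4: Sat, Jun 4: Tue, Jul 4: Thu, Aug 4: Sun, Sep 4: Wed, Oct 4: Fri, Nov 4: Mon, Dec 4: Wed.
Saturday occurs in May — 1 month.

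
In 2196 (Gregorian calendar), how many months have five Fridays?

A month of length L has five Fridays iff its first Friday is on day ≤ L−28 (so day 1–3 in a 31-day month, 1–2 in a 30-day month, day 1 in a leap February).
Checking each month of 2196: Jan starts Fri (31d) ✓; Feb starts Mon (29d); Mar starts Tue (31d); Apr starts Fri (30d) ✓; May starts Sun (31d); Jun starts Wed (30d); Jul starts Fri (31d) ✓; Aug starts Mon (31d); Sep starts Thu (30d) ✓; Oct starts Sat (31d); Nov starts Tue (30d); Dec starts Thu (31d) ✓.
Five-Friday months: January, April, July, September, December → 5.

5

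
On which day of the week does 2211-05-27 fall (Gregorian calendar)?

January 1, 2211 is a Tuesday.
May 27 is day 147 of the year, i.e. 146 days after Jan 1.
146 mod 7 = 6, so advance 6 weekdays from Tuesday: Monday.

Monday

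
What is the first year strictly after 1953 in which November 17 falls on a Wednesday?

From one year to the next, a fixed date's weekday advances by 1, or by 2 when a Feb 29 lies between the two dates.
1953: November 17 is Tuesday.
1954: Wednesday (+1)
November 17 falls on a Wednesday in 1954.

1954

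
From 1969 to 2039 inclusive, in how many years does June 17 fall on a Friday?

Track June 17's weekday year by year (advancing +1, or +2 across a Feb 29):
  1969: Tue  1970: Wed (+1)  1971: Thu (+1)  1972: Sat (+2)  1973: Sun (+1)
  1974: Mon (+1)  1975: Tue (+1)  1976: Thu (+2)  1977: Fri (+1) ✓  1978: Sat (+1)
  1979: Sun (+1)  1980: Tue (+2)  1981: Wed (+1)  1982: Thu (+1)  … (43 more years) …
  2026: Wed (+1)  2027: Thu (+1)  2028: Sat (+2)  2029: Sun (+1)  2030: Mon (+1)
  2031: Tue (+1)  2032: Thu (+2)  2033: Fri (+1) ✓  2034: Sat (+1)  2035: Sun (+1)
  2036: Tue (+2)  2037: Wed (+1)  2038: Thu (+1)  2039: Fri (+1) ✓
Friday years: 1977, 1983, 1988, 1994, 2005, 2011, 2016, 2022, 2033, 2039 — 10 in total.

10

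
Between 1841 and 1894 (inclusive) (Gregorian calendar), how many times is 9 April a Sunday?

8

Track 9 April's weekday year by year (advancing +1, or +2 across a Feb 29):
  1841: Fri  1842: Sat (+1)  1843: Sun (+1) ✓  1844: Tue (+2)  1845: Wed (+1)
  1846: Thu (+1)  1847: Fri (+1)  1848: Sun (+2) ✓  1849: Mon (+1)  1850: Tue (+1)
  1851: Wed (+1)  1852: Fri (+2)  1853: Sat (+1)  1854: Sun (+1) ✓  … (26 more years) …
  1881: Sat (+1)  1882: Sun (+1) ✓  1883: Mon (+1)  1884: Wed (+2)  1885: Thu (+1)
  1886: Fri (+1)  1887: Sat (+1)  1888: Mon (+2)  1889: Tue (+1)  1890: Wed (+1)
  1891: Thu (+1)  1892: Sat (+2)  1893: Sun (+1) ✓  1894: Mon (+1)
Sunday years: 1843, 1848, 1854, 1865, 1871, 1876, 1882, 1893 — 8 in total.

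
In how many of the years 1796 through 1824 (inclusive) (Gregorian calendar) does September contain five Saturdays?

8

September has 30 days; it has five Saturdays when Saturday falls among the first (month-length − 28) days — i.e. when September 1 is one of Saturday/Friday.
September 1 by year: 1796:Thu 1797:Fri✓ 1798:Sat✓ 1799:Sun 1800:Mon 1801:Tue 1802:Wed 1803:Thu 1804:Sat✓ 1805:Sun 1806:Mon 1807:Tue 1808:Thu 1809:Fri✓ 1810:Sat✓ 1811:Sun 1812:Tue 1813:Wed 1814:Thu 1815:Fri✓ 1816:Sun 1817:Mon 1818:Tue 1819:Wed 1820:Fri✓ 1821:Sat✓ 1822:Sun 1823:Mon 1824:Wed
Years with five Saturdays: 1797, 1798, 1804, 1809, 1810, 1815, 1820, 1821 → 8.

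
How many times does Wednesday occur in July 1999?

July 1999 has 31 days and begins on Thursday.
The first Wednesday is July 7.
Wednesdays fall on 7, 14, 21, 28 — that's 4.

4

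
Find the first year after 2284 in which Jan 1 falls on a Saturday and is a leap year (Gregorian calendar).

Jan 1 advances by 2 weekdays after a leap year and by 1 after a common year.
2284: Jan 1 is Tuesday (leap).
2285: Thursday
2286: Friday
2287: Saturday
2288: Sunday (leap)
2289: Tuesday
2290: Wednesday
2291: Thursday
2292: Friday (leap)
2293: Sunday
2294: Monday
2295: Tuesday
2296: Wednesday (leap)
2297: Friday
2298: Saturday
2299: Sunday
2300: Monday
2301: Tuesday
2302: Wednesday
2303: Thursday
2304: Friday (leap)
2305: Sunday
2306: Monday
2307: Tuesday
2308: Wednesday (leap)
2309: Friday
2310: Saturday
2311: Sunday
2312: Monday (leap)
2313: Wednesday
2314: Thursday
2315: Friday
2316: Saturday (leap)
2316 begins on a Saturday and is a leap year.

2316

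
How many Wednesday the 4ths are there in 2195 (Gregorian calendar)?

3

Check the 4th of each month of 2195: Jan 4: Sun, Feb 4: Wed, Mar 4: Wed, Apr 4: Sat, May 4: Mon, Jun 4: Thu, Jul 4: Sat, Aug 4: Tue, Sep 4: Fri, Oct 4: Sun, Nov 4: Wed, Dec 4: Fri.
Wednesday occurs in February, March, November — 3 months.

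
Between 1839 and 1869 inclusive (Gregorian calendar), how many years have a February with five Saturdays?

2

February has 28 days (29 in leap years); it has five Saturdays when Saturday falls among the first (month-length − 28) days — i.e. when February 1 is Saturday in a leap year (never in a common year).
February 1 by year: 1839:Fri 1840:Sat✓ 1841:Mon 1842:Tue 1843:Wed 1844:Thu 1845:Sat 1846:Sun 1847:Mon 1848:Tue 1849:Thu 1850:Fri 1851:Sat 1852:Sun 1853:Tue 1854:Wed 1855:Thu 1856:Fri 1857:Sun 1858:Mon 1859:Tue 1860:Wed 1861:Fri 1862:Sat 1863:Sun 1864:Mon 1865:Wed 1866:Thu 1867:Fri 1868:Sat✓ 1869:Mon
Years with five Saturdays: 1840, 1868 → 2.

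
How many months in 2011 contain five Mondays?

A month of length L has five Mondays iff its first Monday is on day ≤ L−28 (so day 1–3 in a 31-day month, 1–2 in a 30-day month, day 1 in a leap February).
Checking each month of 2011: Jan starts Sat (31d) ✓; Feb starts Tue (28d); Mar starts Tue (31d); Apr starts Fri (30d); May starts Sun (31d) ✓; Jun starts Wed (30d); Jul starts Fri (31d); Aug starts Mon (31d) ✓; Sep starts Thu (30d); Oct starts Sat (31d) ✓; Nov starts Tue (30d); Dec starts Thu (31d).
Five-Monday months: January, May, August, October → 4.

4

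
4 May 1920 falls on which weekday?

Tuesday

January 1, 1920 is a Thursday.
May 4 is day 125 of the year, i.e. 124 days after Jan 1.
124 mod 7 = 5, so advance 5 weekdays from Thursday: Tuesday.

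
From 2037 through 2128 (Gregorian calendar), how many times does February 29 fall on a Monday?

3

Leap years in 2037–2128: 22 of them.
Feb 29 weekday advances by 5 (mod 7) from one leap year to the next four years later (or differs when a century non-leap intervenes).
Leap-day weekdays: 2040:Wed 2044:Mon✓ 2048:Sat 2052:Thu 2056:Tue 2060:Sun 2064:Fri 2068:Wed 2072:Mon✓ 2076:Sat 2080:Thu 2084:Tue 2088:Sun 2092:Fri 2096:Wed 2104:Fri 2108:Wed 2112:Mon✓ 2116:Sat 2120:Thu 2124:Tue 2128:Sun
Monday: 2044, 2072, 2112 → 3.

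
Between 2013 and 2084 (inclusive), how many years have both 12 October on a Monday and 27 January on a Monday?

3

Check each year's weekday for 12 October and 27 January:
  2013: Sat/Sun  2014: Sun/Mon  2015: Mon/Tue  2016: Wed/Wed  2017: Thu/Fri  2018: Fri/Sat  2019: Sat/Sun  2020: Mon/Mon ✓  2021: Tue/Wed  2022: Wed/Thu  2023: Thu/Fri  2024: Sat/Sat  2025: Sun/Mon  2026: Mon/Tue  …(44 more)…  2071: Mon/Tue  2072: Wed/Wed  2073: Thu/Fri  2074: Fri/Sat  2075: Sat/Sun  2076: Mon/Mon ✓  2077: Tue/Wed  2078: Wed/Thu  2079: Thu/Fri  2080: Sat/Sat  2081: Sun/Mon  2082: Mon/Tue  2083: Tue/Wed  2084: Thu/Thu
Both conditions hold in: 2020, 2048, 2076 — 3.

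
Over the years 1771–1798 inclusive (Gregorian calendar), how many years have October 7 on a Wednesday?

4

Track October 7's weekday year by year (advancing +1, or +2 across a Feb 29):
  1771: Mon  1772: Wed (+2) ✓  1773: Thu (+1)  1774: Fri (+1)  1775: Sat (+1)
  1776: Mon (+2)  1777: Tue (+1)  1778: Wed (+1) ✓  1779: Thu (+1)  1780: Sat (+2)
  1781: Sun (+1)  1782: Mon (+1)  1783: Tue (+1)  1784: Thu (+2)  1785: Fri (+1)
  1786: Sat (+1)  1787: Sun (+1)  1788: Tue (+2)  1789: Wed (+1) ✓  1790: Thu (+1)
  1791: Fri (+1)  1792: Sun (+2)  1793: Mon (+1)  1794: Tue (+1)  1795: Wed (+1) ✓
  1796: Fri (+2)  1797: Sat (+1)  1798: Sun (+1)
Wednesday years: 1772, 1778, 1789, 1795 — 4 in total.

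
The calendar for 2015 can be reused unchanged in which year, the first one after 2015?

2026

Two years share a calendar iff Jan 1 falls on the same weekday and both are leap or both are common. 2015: Jan 1 is Thursday, common year.
2016: Jan 1 Friday, leap
2017: Jan 1 Sunday, common
2018: Jan 1 Monday, common
2019: Jan 1 Tuesday, common
2020: Jan 1 Wednesday, leap
2021: Jan 1 Friday, common
2022: Jan 1 Saturday, common
2023: Jan 1 Sunday, common
2024: Jan 1 Monday, leap
2025: Jan 1 Wednesday, common
2026: Jan 1 Thursday, common
2026 matches on both conditions.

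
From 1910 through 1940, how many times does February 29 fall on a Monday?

1

Leap years in 1910–1940: 8 of them.
Feb 29 weekday advances by 5 (mod 7) from one leap year to the next four years later (or differs when a century non-leap intervenes).
Leap-day weekdays: 1912:Thu 1916:Tue 1920:Sun 1924:Fri 1928:Wed 1932:Mon✓ 1936:Sat 1940:Thu
Monday: 1932 → 1.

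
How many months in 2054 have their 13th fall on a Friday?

Check the 13th of each month of 2054: Jan 13: Tue, Feb 13: Fri, Mar 13: Fri, Apr 13: Mon, May 13: Wed, Jun 13: Sat, Jul 13: Mon, Aug 13: Thu, Sep 13: Sun, Oct 13: Tue, Nov 13: Fri, Dec 13: Sun.
Friday occurs in February, March, November — 3 months.

3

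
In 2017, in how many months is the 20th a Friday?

2

Check the 20th of each month of 2017: Jan 20: Fri, Feb 20: Mon, Mar 20: Mon, Apr 20: Thu, May 20: Sat, Jun 20: Tue, Jul 20: Thu, Aug 20: Sun, Sep 20: Wed, Oct 20: Fri, Nov 20: Mon, Dec 20: Wed.
Friday occurs in January, October — 2 months.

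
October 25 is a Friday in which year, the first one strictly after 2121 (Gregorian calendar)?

From one year to the next, a fixed date's weekday advances by 1, or by 2 when a Feb 29 lies between the two dates.
2121: October 25 is Saturday.
2122: Sunday (+1)
2123: Monday (+1)
2124: Wednesday (+2)
2125: Thursday (+1)
2126: Friday (+1)
October 25 falls on a Friday in 2126.

2126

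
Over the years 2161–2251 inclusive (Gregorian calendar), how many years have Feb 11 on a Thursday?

14

Track Feb 11's weekday year by year (advancing +1, or +2 across a Feb 29):
  2161: Wed  2162: Thu (+1) ✓  2163: Fri (+1)  2164: Sat (+1)  2165: Mon (+2)
  2166: Tue (+1)  2167: Wed (+1)  2168: Thu (+1) ✓  2169: Sat (+2)  2170: Sun (+1)
  2171: Mon (+1)  2172: Tue (+1)  2173: Thu (+2) ✓  2174: Fri (+1)  … (63 more years) …
  2238: Sun (+1)  2239: Mon (+1)  2240: Tue (+1)  2241: Thu (+2) ✓  2242: Fri (+1)
  2243: Sat (+1)  2244: Sun (+1)  2245: Tue (+2)  2246: Wed (+1)  2247: Thu (+1) ✓
  2248: Fri (+1)  2249: Sun (+2)  2250: Mon (+1)  2251: Tue (+1)
Thursday years: 2162, 2168, 2173, 2179, 2190, 2196, 2202, 2208, 2213, 2219, 2230, 2236, 2241, 2247 — 14 in total.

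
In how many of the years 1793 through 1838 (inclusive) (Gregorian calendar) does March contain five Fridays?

20

March has 31 days; it has five Fridays when Friday falls among the first (month-length − 28) days — i.e. when March 1 is one of Friday/Thursday/Wednesday.
March 1 by year: 1793:Fri✓ 1794:Sat 1795:Sun 1796:Tue 1797:Wed✓ 1798:Thu✓ 1799:Fri✓ 1800:Sat 1801:Sun 1802:Mon 1803:Tue 1804:Thu✓ 1805:Fri✓ 1806:Sat 1807:Sun …(16 more)… 1824:Mon 1825:Tue 1826:Wed✓ 1827:Thu✓ 1828:Sat 1829:Sun 1830:Mon 1831:Tue 1832:Thu✓ 1833:Fri✓ 1834:Sat 1835:Sun 1836:Tue 1837:Wed✓ 1838:Thu✓
Years with five Fridays: 1793, 1797, 1798, 1799, 1804, 1805, 1809, 1810, 1811, 1815, 1816, 1820, 1821, 1822, 1826, 1827, 1832, 1833, 1837, 1838 → 20.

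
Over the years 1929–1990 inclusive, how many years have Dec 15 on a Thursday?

9

Track Dec 15's weekday year by year (advancing +1, or +2 across a Feb 29):
  1929: Sun  1930: Mon (+1)  1931: Tue (+1)  1932: Thu (+2) ✓  1933: Fri (+1)
  1934: Sat (+1)  1935: Sun (+1)  1936: Tue (+2)  1937: Wed (+1)  1938: Thu (+1) ✓
  1939: Fri (+1)  1940: Sun (+2)  1941: Mon (+1)  1942: Tue (+1)  … (34 more years) …
  1977: Thu (+1) ✓  1978: Fri (+1)  1979: Sat (+1)  1980: Mon (+2)  1981: Tue (+1)
  1982: Wed (+1)  1983: Thu (+1) ✓  1984: Sat (+2)  1985: Sun (+1)  1986: Mon (+1)
  1987: Tue (+1)  1988: Thu (+2) ✓  1989: Fri (+1)  1990: Sat (+1)
Thursday years: 1932, 1938, 1949, 1955, 1960, 1966, 1977, 1983, 1988 — 9 in total.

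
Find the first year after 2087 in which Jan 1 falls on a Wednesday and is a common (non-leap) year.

Jan 1 advances by 2 weekdays after a leap year and by 1 after a common year.
2087: Jan 1 is Wednesday.
2088: Thursday (leap)
2089: Saturday
2090: Sunday
2091: Monday
2092: Tuesday (leap)
2093: Thursday
2094: Friday
2095: Saturday
2096: Sunday (leap)
2097: Tuesday
2098: Wednesday
2098 begins on a Wednesday and is a common year.

2098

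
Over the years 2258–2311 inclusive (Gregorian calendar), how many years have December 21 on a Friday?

Track December 21's weekday year by year (advancing +1, or +2 across a Feb 29):
  2258: Tue  2259: Wed (+1)  2260: Fri (+2) ✓  2261: Sat (+1)  2262: Sun (+1)
  2263: Mon (+1)  2264: Wed (+2)  2265: Thu (+1)  2266: Fri (+1) ✓  2267: Sat (+1)
  2268: Mon (+2)  2269: Tue (+1)  2270: Wed (+1)  2271: Thu (+1)  … (26 more years) …
  2298: Wed (+1)  2299: Thu (+1)  2300: Fri (+1) ✓  2301: Sat (+1)  2302: Sun (+1)
  2303: Mon (+1)  2304: Wed (+2)  2305: Thu (+1)  2306: Fri (+1) ✓  2307: Sat (+1)
  2308: Mon (+2)  2309: Tue (+1)  2310: Wed (+1)  2311: Thu (+1)
Friday years: 2260, 2266, 2277, 2283, 2288, 2294, 2300, 2306 — 8 in total.

8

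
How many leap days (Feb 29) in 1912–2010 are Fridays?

4

Leap years in 1912–2010: 25 of them.
Feb 29 weekday advances by 5 (mod 7) from one leap year to the next four years later (or differs when a century non-leap intervenes).
Leap-day weekdays: 1912:Thu 1916:Tue 1920:Sun 1924:Fri✓ 1928:Wed 1932:Mon 1936:Sat 1940:Thu 1944:Tue 1948:Sun 1952:Fri✓ 1956:Wed 1960:Mon 1964:Sat 1968:Thu 1972:Tue 1976:Sun 1980:Fri✓ 1984:Wed 1988:Mon 1992:Sat 1996:Thu 2000:Tue 2004:Sun 2008:Fri✓
Friday: 1924, 1952, 1980, 2008 → 4.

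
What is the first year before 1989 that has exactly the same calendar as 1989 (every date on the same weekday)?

Two years share a calendar iff Jan 1 falls on the same weekday and both are leap or both are common. 1989: Jan 1 is Sunday, common year.
1988: Jan 1 Friday, leap
1987: Jan 1 Thursday, common
1986: Jan 1 Wednesday, common
1985: Jan 1 Tuesday, common
1984: Jan 1 Sunday, leap
1983: Jan 1 Saturday, common
1982: Jan 1 Friday, common
1981: Jan 1 Thursday, common
1980: Jan 1 Tuesday, leap
1979: Jan 1 Monday, common
1978: Jan 1 Sunday, common
1978 matches on both conditions.

1978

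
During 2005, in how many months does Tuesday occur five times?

4

A month of length L has five Tuesdays iff its first Tuesday is on day ≤ L−28 (so day 1–3 in a 31-day month, 1–2 in a 30-day month, day 1 in a leap February).
Checking each month of 2005: Jan starts Sat (31d); Feb starts Tue (28d); Mar starts Tue (31d) ✓; Apr starts Fri (30d); May starts Sun (31d) ✓; Jun starts Wed (30d); Jul starts Fri (31d); Aug starts Mon (31d) ✓; Sep starts Thu (30d); Oct starts Sat (31d); Nov starts Tue (30d) ✓; Dec starts Thu (31d).
Five-Tuesday months: March, May, August, November → 4.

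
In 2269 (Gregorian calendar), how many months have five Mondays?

4

A month of length L has five Mondays iff its first Monday is on day ≤ L−28 (so day 1–3 in a 31-day month, 1–2 in a 30-day month, day 1 in a leap February).
Checking each month of 2269: Jan starts Fri (31d); Feb starts Mon (28d); Mar starts Mon (31d) ✓; Apr starts Thu (30d); May starts Sat (31d) ✓; Jun starts Tue (30d); Jul starts Thu (31d); Aug starts Sun (31d) ✓; Sep starts Wed (30d); Oct starts Fri (31d); Nov starts Mon (30d) ✓; Dec starts Wed (31d).
Five-Monday months: March, May, August, November → 4.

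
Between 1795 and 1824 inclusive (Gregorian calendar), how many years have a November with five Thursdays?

November has 30 days; it has five Thursdays when Thursday falls among the first (month-length − 28) days — i.e. when November 1 is one of Thursday/Wednesday.
November 1 by year: 1795:Sun 1796:Tue 1797:Wed✓ 1798:Thu✓ 1799:Fri 1800:Sat 1801:Sun 1802:Mon 1803:Tue 1804:Thu✓ 1805:Fri 1806:Sat 1807:Sun 1808:Tue 1809:Wed✓ 1810:Thu✓ 1811:Fri 1812:Sun 1813:Mon 1814:Tue 1815:Wed✓ 1816:Fri 1817:Sat 1818:Sun 1819:Mon 1820:Wed✓ 1821:Thu✓ 1822:Fri 1823:Sat 1824:Mon
Years with five Thursdays: 1797, 1798, 1804, 1809, 1810, 1815, 1820, 1821 → 8.

8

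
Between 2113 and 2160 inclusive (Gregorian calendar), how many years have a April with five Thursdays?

April has 30 days; it has five Thursdays when Thursday falls among the first (month-length − 28) days — i.e. when April 1 is one of Thursday/Wednesday.
April 1 by year: 2113:Sat 2114:Sun 2115:Mon 2116:Wed✓ 2117:Thu✓ 2118:Fri 2119:Sat 2120:Mon 2121:Tue 2122:Wed✓ 2123:Thu✓ 2124:Sat 2125:Sun 2126:Mon 2127:Tue …(18 more)… 2146:Fri 2147:Sat 2148:Mon 2149:Tue 2150:Wed✓ 2151:Thu✓ 2152:Sat 2153:Sun 2154:Mon 2155:Tue 2156:Thu✓ 2157:Fri 2158:Sat 2159:Sun 2160:Tue
Years with five Thursdays: 2116, 2117, 2122, 2123, 2128, 2133, 2134, 2139, 2144, 2145, 2150, 2151, 2156 → 13.

13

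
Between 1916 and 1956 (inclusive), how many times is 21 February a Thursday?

Track 21 February's weekday year by year (advancing +1, or +2 across a Feb 29):
  1916: Mon  1917: Wed (+2)  1918: Thu (+1) ✓  1919: Fri (+1)  1920: Sat (+1)
  1921: Mon (+2)  1922: Tue (+1)  1923: Wed (+1)  1924: Thu (+1) ✓  1925: Sat (+2)
  1926: Sun (+1)  1927: Mon (+1)  1928: Tue (+1)  1929: Thu (+2) ✓  … (13 more years) …
  1943: Sun (+1)  1944: Mon (+1)  1945: Wed (+2)  1946: Thu (+1) ✓  1947: Fri (+1)
  1948: Sat (+1)  1949: Mon (+2)  1950: Tue (+1)  1951: Wed (+1)  1952: Thu (+1) ✓
  1953: Sat (+2)  1954: Sun (+1)  1955: Mon (+1)  1956: Tue (+1)
Thursday years: 1918, 1924, 1929, 1935, 1946, 1952 — 6 in total.

6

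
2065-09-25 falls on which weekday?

January 1, 2065 is a Thursday.
September 25 is day 268 of the year, i.e. 267 days after Jan 1.
267 mod 7 = 1, so advance 1 weekday from Thursday: Friday.

Friday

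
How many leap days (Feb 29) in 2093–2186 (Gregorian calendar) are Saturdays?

3

Leap years in 2093–2186: 22 of them.
Feb 29 weekday advances by 5 (mod 7) from one leap year to the next four years later (or differs when a century non-leap intervenes).
Leap-day weekdays: 2096:Wed 2104:Fri 2108:Wed 2112:Mon 2116:Sat✓ 2120:Thu 2124:Tue 2128:Sun 2132:Fri 2136:Wed 2140:Mon 2144:Sat✓ 2148:Thu 2152:Tue 2156:Sun 2160:Fri 2164:Wed 2168:Mon 2172:Sat✓ 2176:Thu 2180:Tue 2184:Sun
Saturday: 2116, 2144, 2172 → 3.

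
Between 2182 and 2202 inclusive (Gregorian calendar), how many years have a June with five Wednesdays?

6

June has 30 days; it has five Wednesdays when Wednesday falls among the first (month-length − 28) days — i.e. when June 1 is one of Wednesday/Tuesday.
June 1 by year: 2182:Sat 2183:Sun 2184:Tue✓ 2185:Wed✓ 2186:Thu 2187:Fri 2188:Sun 2189:Mon 2190:Tue✓ 2191:Wed✓ 2192:Fri 2193:Sat 2194:Sun 2195:Mon 2196:Wed✓ 2197:Thu 2198:Fri 2199:Sat 2200:Sun 2201:Mon 2202:Tue✓
Years with five Wednesdays: 2184, 2185, 2190, 2191, 2196, 2202 → 6.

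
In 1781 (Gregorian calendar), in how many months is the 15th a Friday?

1

Check the 15th of each month of 1781: Jan 15: Mon, Feb 15: Thu, Mar 15: Thu, Apr 15: Sun, May 15: Tue, Jun 15: Fri, Jul 15: Sun, Aug 15: Wed, Sep 15: Sat, Oct 15: Mon, Nov 15: Thu, Dec 15: Sat.
Friday occurs in June — 1 month.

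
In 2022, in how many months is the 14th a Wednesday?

Check the 14th of each month of 2022: Jan 14: Fri, Feb 14: Mon, Mar 14: Mon, Apr 14: Thu, May 14: Sat, Jun 14: Tue, Jul 14: Thu, Aug 14: Sun, Sep 14: Wed, Oct 14: Fri, Nov 14: Mon, Dec 14: Wed.
Wednesday occurs in September, December — 2 months.

2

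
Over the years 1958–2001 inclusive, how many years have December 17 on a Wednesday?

6

Track December 17's weekday year by year (advancing +1, or +2 across a Feb 29):
  1958: Wed ✓  1959: Thu (+1)  1960: Sat (+2)  1961: Sun (+1)  1962: Mon (+1)
  1963: Tue (+1)  1964: Thu (+2)  1965: Fri (+1)  1966: Sat (+1)  1967: Sun (+1)
  1968: Tue (+2)  1969: Wed (+1) ✓  1970: Thu (+1)  1971: Fri (+1)  … (16 more years) …
  1988: Sat (+2)  1989: Sun (+1)  1990: Mon (+1)  1991: Tue (+1)  1992: Thu (+2)
  1993: Fri (+1)  1994: Sat (+1)  1995: Sun (+1)  1996: Tue (+2)  1997: Wed (+1) ✓
  1998: Thu (+1)  1999: Fri (+1)  2000: Sun (+2)  2001: Mon (+1)
Wednesday years: 1958, 1969, 1975, 1980, 1986, 1997 — 6 in total.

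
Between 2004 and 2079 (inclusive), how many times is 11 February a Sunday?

10

Track 11 February's weekday year by year (advancing +1, or +2 across a Feb 29):
  2004: Wed  2005: Fri (+2)  2006: Sat (+1)  2007: Sun (+1) ✓  2008: Mon (+1)
  2009: Wed (+2)  2010: Thu (+1)  2011: Fri (+1)  2012: Sat (+1)  2013: Mon (+2)
  2014: Tue (+1)  2015: Wed (+1)  2016: Thu (+1)  2017: Sat (+2)  … (48 more years) …
  2066: Thu (+1)  2067: Fri (+1)  2068: Sat (+1)  2069: Mon (+2)  2070: Tue (+1)
  2071: Wed (+1)  2072: Thu (+1)  2073: Sat (+2)  2074: Sun (+1) ✓  2075: Mon (+1)
  2076: Tue (+1)  2077: Thu (+2)  2078: Fri (+1)  2079: Sat (+1)
Sunday years: 2007, 2018, 2024, 2029, 2035, 2046, 2052, 2057, 2063, 2074 — 10 in total.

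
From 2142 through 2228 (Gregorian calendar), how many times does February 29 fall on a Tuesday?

3

Leap years in 2142–2228: 21 of them.
Feb 29 weekday advances by 5 (mod 7) from one leap year to the next four years later (or differs when a century non-leap intervenes).
Leap-day weekdays: 2144:Sat 2148:Thu 2152:Tue✓ 2156:Sun 2160:Fri 2164:Wed 2168:Mon 2172:Sat 2176:Thu 2180:Tue✓ 2184:Sun 2188:Fri 2192:Wed 2196:Mon 2204:Wed 2208:Mon 2212:Sat 2216:Thu 2220:Tue✓ 2224:Sun 2228:Fri
Tuesday: 2152, 2180, 2220 → 3.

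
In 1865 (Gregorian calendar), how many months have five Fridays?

4

A month of length L has five Fridays iff its first Friday is on day ≤ L−28 (so day 1–3 in a 31-day month, 1–2 in a 30-day month, day 1 in a leap February).
Checking each month of 1865: Jan starts Sun (31d); Feb starts Wed (28d); Mar starts Wed (31d) ✓; Apr starts Sat (30d); May starts Mon (31d); Jun starts Thu (30d) ✓; Jul starts Sat (31d); Aug starts Tue (31d); Sep starts Fri (30d) ✓; Oct starts Sun (31d); Nov starts Wed (30d); Dec starts Fri (31d) ✓.
Five-Friday months: March, June, September, December → 4.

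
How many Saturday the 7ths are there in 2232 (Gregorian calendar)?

Check the 7th of each month of 2232: Jan 7: Sat, Feb 7: Tue, Mar 7: Wed, Apr 7: Sat, May 7: Mon, Jun 7: Thu, Jul 7: Sat, Aug 7: Tue, Sep 7: Fri, Oct 7: Sun, Nov 7: Wed, Dec 7: Fri.
Saturday occurs in January, April, July — 3 months.

3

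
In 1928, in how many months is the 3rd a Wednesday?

1

Check the 3rd of each month of 1928: Jan 3: Tue, Feb 3: Fri, Mar 3: Sat, Apr 3: Tue, May 3: Thu, Jun 3: Sun, Jul 3: Tue, Aug 3: Fri, Sep 3: Mon, Oct 3: Wed, Nov 3: Sat, Dec 3: Mon.
Wednesday occurs in October — 1 month.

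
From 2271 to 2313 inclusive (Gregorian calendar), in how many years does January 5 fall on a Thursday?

7

Track January 5's weekday year by year (advancing +1, or +2 across a Feb 29):
  2271: Thu ✓  2272: Fri (+1)  2273: Sun (+2)  2274: Mon (+1)  2275: Tue (+1)
  2276: Wed (+1)  2277: Fri (+2)  2278: Sat (+1)  2279: Sun (+1)  2280: Mon (+1)
  2281: Wed (+2)  2282: Thu (+1) ✓  2283: Fri (+1)  2284: Sat (+1)  … (15 more years) …
  2300: Fri (+1)  2301: Sat (+1)  2302: Sun (+1)  2303: Mon (+1)  2304: Tue (+1)
  2305: Thu (+2) ✓  2306: Fri (+1)  2307: Sat (+1)  2308: Sun (+1)  2309: Tue (+2)
  2310: Wed (+1)  2311: Thu (+1) ✓  2312: Fri (+1)  2313: Sun (+2)
Thursday years: 2271, 2282, 2288, 2293, 2299, 2305, 2311 — 7 in total.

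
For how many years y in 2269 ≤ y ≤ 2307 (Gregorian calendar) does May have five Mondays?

17

May has 31 days; it has five Mondays when Monday falls among the first (month-length − 28) days — i.e. when May 1 is one of Monday/Sunday/Saturday.
May 1 by year: 2269:Sat✓ 2270:Sun✓ 2271:Mon✓ 2272:Wed 2273:Thu 2274:Fri 2275:Sat✓ 2276:Mon✓ 2277:Tue 2278:Wed 2279:Thu 2280:Sat✓ 2281:Sun✓ 2282:Mon✓ 2283:Tue …(9 more)… 2293:Mon✓ 2294:Tue 2295:Wed 2296:Fri 2297:Sat✓ 2298:Sun✓ 2299:Mon✓ 2300:Tue 2301:Wed 2302:Thu 2303:Fri 2304:Sun✓ 2305:Mon✓ 2306:Tue 2307:Wed
Years with five Mondays: 2269, 2270, 2271, 2275, 2276, 2280, 2281, 2282, 2286, 2287, 2292, 2293, 2297, 2298, 2299, 2304, 2305 → 17.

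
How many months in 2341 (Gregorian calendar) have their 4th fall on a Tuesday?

Check the 4th of each month of 2341: Jan 4: Sat, Feb 4: Tue, Mar 4: Tue, Apr 4: Fri, May 4: Sun, Jun 4: Wed, Jul 4: Fri, Aug 4: Mon, Sep 4: Thu, Oct 4: Sat, Nov 4: Tue, Dec 4: Thu.
Tuesday occurs in February, March, November — 3 months.

3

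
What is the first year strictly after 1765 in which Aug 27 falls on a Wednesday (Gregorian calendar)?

From one year to the next, a fixed date's weekday advances by 1, or by 2 when a Feb 29 lies between the two dates.
1765: August 27 is Tuesday.
1766: Wednesday (+1)
Aug 27 falls on a Wednesday in 1766.

1766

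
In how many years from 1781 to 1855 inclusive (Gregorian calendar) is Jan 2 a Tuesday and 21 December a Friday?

Check each year's weekday for Jan 2 and 21 December:
  1781: Tue/Fri ✓  1782: Wed/Sat  1783: Thu/Sun  1784: Fri/Tue  1785: Sun/Wed  1786: Mon/Thu  1787: Tue/Fri ✓  1788: Wed/Sun  1789: Fri/Mon  1790: Sat/Tue  1791: Sun/Wed  1792: Mon/Fri  1793: Wed/Sat  1794: Thu/Sun  …(47 more)…  1842: Sun/Wed  1843: Mon/Thu  1844: Tue/Sat  1845: Thu/Sun  1846: Fri/Mon  1847: Sat/Tue  1848: Sun/Thu  1849: Tue/Fri ✓  1850: Wed/Sat  1851: Thu/Sun  1852: Fri/Tue  1853: Sun/Wed  1854: Mon/Thu  1855: Tue/Fri ✓
Both conditions hold in: 1781, 1787, 1798, 1810, 1821, 1827, 1838, 1849, 1855 — 9.

9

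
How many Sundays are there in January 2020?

January 2020 has 31 days and begins on Wednesday.
The first Sunday is January 5.
Sundays fall on 5, 12, 19, 26 — that's 4.

4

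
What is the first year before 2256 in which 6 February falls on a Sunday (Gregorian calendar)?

From one year to the next, a fixed date's weekday advances by 1, or by 2 when a Feb 29 lies between the two dates.
2256: February 6 is Wednesday.
2255: Tuesday (−1)
2254: Monday (−1)
2253: Sunday (−1)
6 February falls on a Sunday in 2253.

2253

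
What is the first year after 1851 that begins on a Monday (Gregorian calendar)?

1855

Jan 1 advances by 2 weekdays after a leap year and by 1 after a common year.
1851: Jan 1 is Wednesday.
1852: Thursday (leap)
1853: Saturday
1854: Sunday
1855: Monday
1855 begins on a Monday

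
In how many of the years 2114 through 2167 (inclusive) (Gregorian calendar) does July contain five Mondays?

July has 31 days; it has five Mondays when Monday falls among the first (month-length − 28) days — i.e. when July 1 is one of Monday/Sunday/Saturday.
July 1 by year: 2114:Sun✓ 2115:Mon✓ 2116:Wed 2117:Thu 2118:Fri 2119:Sat✓ 2120:Mon✓ 2121:Tue 2122:Wed 2123:Thu 2124:Sat✓ 2125:Sun✓ 2126:Mon✓ 2127:Tue 2128:Thu …(24 more)… 2153:Sun✓ 2154:Mon✓ 2155:Tue 2156:Thu 2157:Fri 2158:Sat✓ 2159:Sun✓ 2160:Tue 2161:Wed 2162:Thu 2163:Fri 2164:Sun✓ 2165:Mon✓ 2166:Tue 2167:Wed
Years with five Mondays: 2114, 2115, 2119, 2120, 2124, 2125, 2126, 2130, 2131, 2136, 2137, 2141, 2142, 2143, 2147, 2148, 2152, 2153, 2154, 2158, 2159, 2164, 2165 → 23.

23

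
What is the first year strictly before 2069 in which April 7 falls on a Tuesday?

From one year to the next, a fixed date's weekday advances by 1, or by 2 when a Feb 29 lies between the two dates.
2069: April 7 is Sunday.
2068: Saturday (−1)
2067: Thursday (−2)
2066: Wednesday (−1)
2065: Tuesday (−1)
April 7 falls on a Tuesday in 2065.

2065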